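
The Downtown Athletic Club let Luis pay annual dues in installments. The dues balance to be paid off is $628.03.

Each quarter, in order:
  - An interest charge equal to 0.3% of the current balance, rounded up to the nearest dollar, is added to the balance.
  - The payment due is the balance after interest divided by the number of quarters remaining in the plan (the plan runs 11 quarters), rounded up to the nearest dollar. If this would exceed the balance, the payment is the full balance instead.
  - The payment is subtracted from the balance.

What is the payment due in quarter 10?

Quarter 1: opening $628.03; interest $2.00 → $630.03; payment $58.00; balance $572.03
Quarter 2: opening $572.03; interest $2.00 → $574.03; payment $58.00; balance $516.03
Quarter 3: opening $516.03; interest $2.00 → $518.03; payment $58.00; balance $460.03
Quarter 4: opening $460.03; interest $2.00 → $462.03; payment $58.00; balance $404.03
Quarter 5: opening $404.03; interest $2.00 → $406.03; payment $59.00; balance $347.03
Quarter 6: opening $347.03; interest $2.00 → $349.03; payment $59.00; balance $290.03
Quarter 7: opening $290.03; interest $1.00 → $291.03; payment $59.00; balance $232.03
Quarter 8: opening $232.03; interest $1.00 → $233.03; payment $59.00; balance $174.03
Quarter 9: opening $174.03; interest $1.00 → $175.03; payment $59.00; balance $116.03
Quarter 10: opening $116.03; interest $1.00 → $117.03; payment $59.00; balance $58.03

$59.00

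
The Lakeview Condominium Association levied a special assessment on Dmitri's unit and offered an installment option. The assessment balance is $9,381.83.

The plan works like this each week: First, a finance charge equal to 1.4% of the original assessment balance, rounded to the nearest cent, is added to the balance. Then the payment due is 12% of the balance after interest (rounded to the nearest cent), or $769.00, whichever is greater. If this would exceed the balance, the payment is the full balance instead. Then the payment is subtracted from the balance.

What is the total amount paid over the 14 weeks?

$11,220.73

# | Opening | Interest | Payment | End bal
1 | $9,381.83 | $131.35 | $1,141.58 | $8,371.60
2 | $8,371.60 | $131.35 | $1,020.35 | $7,482.60
3 | $7,482.60 | $131.35 | $913.67 | $6,700.28
4 | $6,700.28 | $131.35 | $819.80 | $6,011.83
5 | $6,011.83 | $131.35 | $769.00 | $5,374.18
6 | $5,374.18 | $131.35 | $769.00 | $4,736.53
7 | $4,736.53 | $131.35 | $769.00 | $4,098.88
8 | $4,098.88 | $131.35 | $769.00 | $3,461.23
9 | $3,461.23 | $131.35 | $769.00 | $2,823.58
10 | $2,823.58 | $131.35 | $769.00 | $2,185.93
11 | $2,185.93 | $131.35 | $769.00 | $1,548.28
12 | $1,548.28 | $131.35 | $769.00 | $910.63
13 | $910.63 | $131.35 | $769.00 | $272.98
14 | $272.98 | $131.35 | $404.33 | $0.00
Total paid: $11,220.73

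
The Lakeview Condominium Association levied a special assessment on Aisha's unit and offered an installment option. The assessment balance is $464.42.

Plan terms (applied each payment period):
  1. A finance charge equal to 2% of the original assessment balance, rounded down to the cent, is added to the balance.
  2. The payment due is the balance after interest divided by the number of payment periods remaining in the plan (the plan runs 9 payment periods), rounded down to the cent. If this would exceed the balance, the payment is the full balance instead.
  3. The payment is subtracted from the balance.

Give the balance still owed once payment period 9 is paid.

$0.00

Payment period 1: $464.42 +$9.28 interest = $473.70; pay $52.63 → $421.07
Payment period 2: $421.07 +$9.28 interest = $430.35; pay $53.79 → $376.56
Payment period 3: $376.56 +$9.28 interest = $385.84; pay $55.12 → $330.72
Payment period 4: $330.72 +$9.28 interest = $340.00; pay $56.66 → $283.34
Payment period 5: $283.34 +$9.28 interest = $292.62; pay $58.52 → $234.10
Payment period 6: $234.10 +$9.28 interest = $243.38; pay $60.84 → $182.54
Payment period 7: $182.54 +$9.28 interest = $191.82; pay $63.94 → $127.88
Payment period 8: $127.88 +$9.28 interest = $137.16; pay $68.58 → $68.58
Payment period 9: $68.58 +$9.28 interest = $77.86; pay $77.86 → $0.00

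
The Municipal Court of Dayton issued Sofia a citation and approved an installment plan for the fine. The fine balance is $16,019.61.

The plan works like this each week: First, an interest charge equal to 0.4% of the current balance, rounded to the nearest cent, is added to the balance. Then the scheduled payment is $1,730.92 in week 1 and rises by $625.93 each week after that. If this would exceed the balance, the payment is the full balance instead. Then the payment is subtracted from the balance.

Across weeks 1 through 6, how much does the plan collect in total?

# | Opening | Interest | Payment | End bal
1 | $16,019.61 | $64.08 | $1,730.92 | $14,352.77
2 | $14,352.77 | $57.41 | $2,356.85 | $12,053.33
3 | $12,053.33 | $48.21 | $2,982.78 | $9,118.76
4 | $9,118.76 | $36.48 | $3,608.71 | $5,546.53
5 | $5,546.53 | $22.19 | $4,234.64 | $1,334.08
6 | $1,334.08 | $5.34 | $1,339.42 | $0.00
Total paid: $16,253.32

$16,253.32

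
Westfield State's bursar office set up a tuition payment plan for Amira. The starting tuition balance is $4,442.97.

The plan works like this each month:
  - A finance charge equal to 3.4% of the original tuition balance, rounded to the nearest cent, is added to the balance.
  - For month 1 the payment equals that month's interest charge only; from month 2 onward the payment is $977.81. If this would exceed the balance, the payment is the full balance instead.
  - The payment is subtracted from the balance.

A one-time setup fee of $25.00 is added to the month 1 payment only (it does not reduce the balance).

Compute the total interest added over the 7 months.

Month 1: opening $4,442.97; interest $151.06 → $4,594.03; payment $151.06 (+ $25.00 fee); balance $4,442.97
Month 2: opening $4,442.97; interest $151.06 → $4,594.03; payment $977.81; balance $3,616.22
Month 3: opening $3,616.22; interest $151.06 → $3,767.28; payment $977.81; balance $2,789.47
Month 4: opening $2,789.47; interest $151.06 → $2,940.53; payment $977.81; balance $1,962.72
Month 5: opening $1,962.72; interest $151.06 → $2,113.78; payment $977.81; balance $1,135.97
Month 6: opening $1,135.97; interest $151.06 → $1,287.03; payment $977.81; balance $309.22
Month 7: opening $309.22; interest $151.06 → $460.28; payment $460.28; balance $0.00
Total interest: $151.06 + $151.06 + $151.06 + $151.06 + $151.06 + $151.06 + $151.06 = $1,057.42

$1,057.42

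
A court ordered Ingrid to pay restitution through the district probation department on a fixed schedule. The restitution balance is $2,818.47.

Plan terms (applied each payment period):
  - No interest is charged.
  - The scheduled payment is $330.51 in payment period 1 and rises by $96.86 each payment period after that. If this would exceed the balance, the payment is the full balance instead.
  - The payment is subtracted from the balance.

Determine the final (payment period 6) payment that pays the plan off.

$197.32

Payment period 1: opening $2,818.47; payment $330.51; balance $2,487.96
Payment period 2: opening $2,487.96; payment $427.37; balance $2,060.59
Payment period 3: opening $2,060.59; payment $524.23; balance $1,536.36
Payment period 4: opening $1,536.36; payment $621.09; balance $915.27
Payment period 5: opening $915.27; payment $717.95; balance $197.32
Payment period 6: opening $197.32; payment $197.32; balance $0.00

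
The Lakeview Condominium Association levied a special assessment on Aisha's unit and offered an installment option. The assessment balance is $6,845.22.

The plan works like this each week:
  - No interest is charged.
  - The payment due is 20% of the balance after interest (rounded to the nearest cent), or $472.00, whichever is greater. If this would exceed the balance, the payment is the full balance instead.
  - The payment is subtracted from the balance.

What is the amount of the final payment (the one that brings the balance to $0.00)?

# | Opening | Payment | End bal
1 | $6,845.22 | $1,369.04 | $5,476.18
2 | $5,476.18 | $1,095.24 | $4,380.94
3 | $4,380.94 | $876.19 | $3,504.75
4 | $3,504.75 | $700.95 | $2,803.80
5 | $2,803.80 | $560.76 | $2,243.04
6 | $2,243.04 | $472.00 | $1,771.04
7 | $1,771.04 | $472.00 | $1,299.04
8 | $1,299.04 | $472.00 | $827.04
9 | $827.04 | $472.00 | $355.04
10 | $355.04 | $355.04 | $0.00

$355.04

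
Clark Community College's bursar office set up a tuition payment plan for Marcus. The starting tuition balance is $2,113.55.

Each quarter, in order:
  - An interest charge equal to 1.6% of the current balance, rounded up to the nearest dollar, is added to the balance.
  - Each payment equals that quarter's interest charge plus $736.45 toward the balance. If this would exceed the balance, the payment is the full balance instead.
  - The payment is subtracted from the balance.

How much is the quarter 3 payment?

Quarter 1: opening $2,113.55; interest $34.00 → $2,147.55; payment $770.45; balance $1,377.10
Quarter 2: opening $1,377.10; interest $23.00 → $1,400.10; payment $759.45; balance $640.65
Quarter 3: opening $640.65; interest $11.00 → $651.65; payment $651.65; balance $0.00

$651.65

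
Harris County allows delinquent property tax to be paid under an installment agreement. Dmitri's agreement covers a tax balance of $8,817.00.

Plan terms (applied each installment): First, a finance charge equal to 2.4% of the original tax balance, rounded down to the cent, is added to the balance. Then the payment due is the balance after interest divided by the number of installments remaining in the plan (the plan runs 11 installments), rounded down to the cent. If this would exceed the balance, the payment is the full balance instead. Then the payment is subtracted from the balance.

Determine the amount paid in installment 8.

$1,052.62

Installment 1: $8,817.00 +$211.60 interest = $9,028.60; pay $820.78 → $8,207.82
Installment 2: $8,207.82 +$211.60 interest = $8,419.42; pay $841.94 → $7,577.48
Installment 3: $7,577.48 +$211.60 interest = $7,789.08; pay $865.45 → $6,923.63
Installment 4: $6,923.63 +$211.60 interest = $7,135.23; pay $891.90 → $6,243.33
Installment 5: $6,243.33 +$211.60 interest = $6,454.93; pay $922.13 → $5,532.80
Installment 6: $5,532.80 +$211.60 interest = $5,744.40; pay $957.40 → $4,787.00
Installment 7: $4,787.00 +$211.60 interest = $4,998.60; pay $999.72 → $3,998.88
Installment 8: $3,998.88 +$211.60 interest = $4,210.48; pay $1,052.62 → $3,157.86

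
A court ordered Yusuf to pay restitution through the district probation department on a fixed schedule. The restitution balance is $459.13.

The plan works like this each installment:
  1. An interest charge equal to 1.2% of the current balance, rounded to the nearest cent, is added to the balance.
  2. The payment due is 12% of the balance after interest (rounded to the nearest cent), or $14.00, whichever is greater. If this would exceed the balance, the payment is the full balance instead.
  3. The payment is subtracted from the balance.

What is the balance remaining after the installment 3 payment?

$324.29

Installment 1: opening $459.13; interest $5.51 → $464.64; payment $55.76; balance $408.88
Installment 2: opening $408.88; interest $4.91 → $413.79; payment $49.65; balance $364.14
Installment 3: opening $364.14; interest $4.37 → $368.51; payment $44.22; balance $324.29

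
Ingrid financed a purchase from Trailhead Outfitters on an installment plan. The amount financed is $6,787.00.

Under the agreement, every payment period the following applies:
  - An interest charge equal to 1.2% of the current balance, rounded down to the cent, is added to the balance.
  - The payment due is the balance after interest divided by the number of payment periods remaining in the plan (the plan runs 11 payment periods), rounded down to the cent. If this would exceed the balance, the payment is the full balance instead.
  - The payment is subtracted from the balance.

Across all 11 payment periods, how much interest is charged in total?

# | Opening | Interest | Payment | End bal
1 | $6,787.00 | $81.44 | $624.40 | $6,244.04
2 | $6,244.04 | $74.92 | $631.89 | $5,687.07
3 | $5,687.07 | $68.24 | $639.47 | $5,115.84
4 | $5,115.84 | $61.39 | $647.15 | $4,530.08
5 | $4,530.08 | $54.36 | $654.92 | $3,929.52
6 | $3,929.52 | $47.15 | $662.77 | $3,313.90
7 | $3,313.90 | $39.76 | $670.73 | $2,682.93
8 | $2,682.93 | $32.19 | $678.78 | $2,036.34
9 | $2,036.34 | $24.43 | $686.92 | $1,373.85
10 | $1,373.85 | $16.48 | $695.16 | $695.17
11 | $695.17 | $8.34 | $703.51 | $0.00
Total interest: $81.44 + $74.92 + $68.24 + $61.39 + $54.36 + $47.15 + $39.76 + $32.19 + $24.43 + $16.48 + $8.34 = $508.70

$508.70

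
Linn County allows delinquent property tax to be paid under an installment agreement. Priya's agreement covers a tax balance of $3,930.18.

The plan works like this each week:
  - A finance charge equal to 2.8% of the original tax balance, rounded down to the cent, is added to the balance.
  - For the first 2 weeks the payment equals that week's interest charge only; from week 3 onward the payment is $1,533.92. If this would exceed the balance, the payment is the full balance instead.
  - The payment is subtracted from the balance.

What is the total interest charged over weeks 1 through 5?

$550.20

Week 1: $3,930.18 +$110.04 interest = $4,040.22; pay $110.04 → $3,930.18
Week 2: $3,930.18 +$110.04 interest = $4,040.22; pay $110.04 → $3,930.18
Week 3: $3,930.18 +$110.04 interest = $4,040.22; pay $1,533.92 → $2,506.30
Week 4: $2,506.30 +$110.04 interest = $2,616.34; pay $1,533.92 → $1,082.42
Week 5: $1,082.42 +$110.04 interest = $1,192.46; pay $1,192.46 → $0.00
Total interest: $110.04 + $110.04 + $110.04 + $110.04 + $110.04 = $550.20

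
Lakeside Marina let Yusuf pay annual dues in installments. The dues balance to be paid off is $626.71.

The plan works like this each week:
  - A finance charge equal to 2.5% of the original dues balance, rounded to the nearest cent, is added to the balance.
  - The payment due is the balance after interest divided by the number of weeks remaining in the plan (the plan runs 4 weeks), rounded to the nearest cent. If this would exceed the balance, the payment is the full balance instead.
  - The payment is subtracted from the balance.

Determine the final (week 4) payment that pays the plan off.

$189.32

# | Opening | Interest | Payment | End bal
1 | $626.71 | $15.67 | $160.60 | $481.78
2 | $481.78 | $15.67 | $165.82 | $331.63
3 | $331.63 | $15.67 | $173.65 | $173.65
4 | $173.65 | $15.67 | $189.32 | $0.00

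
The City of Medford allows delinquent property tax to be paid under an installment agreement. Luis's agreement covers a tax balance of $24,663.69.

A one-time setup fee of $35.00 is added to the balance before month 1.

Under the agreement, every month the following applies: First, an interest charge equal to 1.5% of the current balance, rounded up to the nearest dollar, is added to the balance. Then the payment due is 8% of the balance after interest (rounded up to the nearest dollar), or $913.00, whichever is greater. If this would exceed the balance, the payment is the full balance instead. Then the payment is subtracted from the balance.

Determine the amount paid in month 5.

Month 1: opening $24,698.69; interest $371.00 → $25,069.69; payment $2,006.00; balance $23,063.69
Month 2: opening $23,063.69; interest $346.00 → $23,409.69; payment $1,873.00; balance $21,536.69
Month 3: opening $21,536.69; interest $324.00 → $21,860.69; payment $1,749.00; balance $20,111.69
Month 4: opening $20,111.69; interest $302.00 → $20,413.69; payment $1,634.00; balance $18,779.69
Month 5: opening $18,779.69; interest $282.00 → $19,061.69; payment $1,525.00; balance $17,536.69

$1,525.00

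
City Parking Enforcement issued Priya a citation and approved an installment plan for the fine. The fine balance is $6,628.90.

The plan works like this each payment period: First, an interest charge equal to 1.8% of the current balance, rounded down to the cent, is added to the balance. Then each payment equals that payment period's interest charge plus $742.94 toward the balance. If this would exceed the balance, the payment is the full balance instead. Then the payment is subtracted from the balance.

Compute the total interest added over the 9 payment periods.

# | Opening | Interest | Payment | End bal
1 | $6,628.90 | $119.32 | $862.26 | $5,885.96
2 | $5,885.96 | $105.94 | $848.88 | $5,143.02
3 | $5,143.02 | $92.57 | $835.51 | $4,400.08
4 | $4,400.08 | $79.20 | $822.14 | $3,657.14
5 | $3,657.14 | $65.82 | $808.76 | $2,914.20
6 | $2,914.20 | $52.45 | $795.39 | $2,171.26
7 | $2,171.26 | $39.08 | $782.02 | $1,428.32
8 | $1,428.32 | $25.70 | $768.64 | $685.38
9 | $685.38 | $12.33 | $697.71 | $0.00
Total interest: $119.32 + $105.94 + $92.57 + $79.20 + $65.82 + $52.45 + $39.08 + $25.70 + $12.33 = $592.41

$592.41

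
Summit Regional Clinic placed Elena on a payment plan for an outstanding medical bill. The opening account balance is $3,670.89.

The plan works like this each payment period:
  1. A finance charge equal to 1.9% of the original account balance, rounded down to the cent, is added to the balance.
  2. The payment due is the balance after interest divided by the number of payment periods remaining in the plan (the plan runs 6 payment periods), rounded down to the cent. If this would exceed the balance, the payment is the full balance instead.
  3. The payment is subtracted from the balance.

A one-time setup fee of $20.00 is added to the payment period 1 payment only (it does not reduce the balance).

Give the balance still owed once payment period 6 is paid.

$0.00

# | Opening | Interest | Payment | Fee | End bal
1 | $3,670.89 | $69.74 | $623.43 | $20.00 | $3,117.20
2 | $3,117.20 | $69.74 | $637.38 | — | $2,549.56
3 | $2,549.56 | $69.74 | $654.82 | — | $1,964.48
4 | $1,964.48 | $69.74 | $678.07 | — | $1,356.15
5 | $1,356.15 | $69.74 | $712.94 | — | $712.95
6 | $712.95 | $69.74 | $782.69 | — | $0.00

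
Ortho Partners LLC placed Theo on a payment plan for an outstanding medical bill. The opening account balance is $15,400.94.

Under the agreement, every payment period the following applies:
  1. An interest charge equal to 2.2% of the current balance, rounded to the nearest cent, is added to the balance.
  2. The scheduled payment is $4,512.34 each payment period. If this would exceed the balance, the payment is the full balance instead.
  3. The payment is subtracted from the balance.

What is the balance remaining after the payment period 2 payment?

$6,962.08

Payment period 1: opening $15,400.94; interest $338.82 → $15,739.76; payment $4,512.34; balance $11,227.42
Payment period 2: opening $11,227.42; interest $247.00 → $11,474.42; payment $4,512.34; balance $6,962.08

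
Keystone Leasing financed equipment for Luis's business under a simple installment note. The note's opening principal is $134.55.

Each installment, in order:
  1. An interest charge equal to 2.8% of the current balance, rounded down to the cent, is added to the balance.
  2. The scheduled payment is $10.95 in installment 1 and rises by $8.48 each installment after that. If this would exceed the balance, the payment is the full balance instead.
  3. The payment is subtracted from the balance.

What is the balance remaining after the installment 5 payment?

$9.33

Installment 1: opening $134.55; interest $3.76 → $138.31; payment $10.95; balance $127.36
Installment 2: opening $127.36; interest $3.56 → $130.92; payment $19.43; balance $111.49
Installment 3: opening $111.49; interest $3.12 → $114.61; payment $27.91; balance $86.70
Installment 4: opening $86.70; interest $2.42 → $89.12; payment $36.39; balance $52.73
Installment 5: opening $52.73; interest $1.47 → $54.20; payment $44.87; balance $9.33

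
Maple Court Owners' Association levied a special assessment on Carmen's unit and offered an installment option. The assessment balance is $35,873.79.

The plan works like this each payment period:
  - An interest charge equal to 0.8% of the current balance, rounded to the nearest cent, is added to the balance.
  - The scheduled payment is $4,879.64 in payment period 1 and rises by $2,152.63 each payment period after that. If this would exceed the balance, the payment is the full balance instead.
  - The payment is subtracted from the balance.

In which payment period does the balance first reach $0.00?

Payment period 1: opening $35,873.79; interest $286.99 → $36,160.78; payment $4,879.64; balance $31,281.14
Payment period 2: opening $31,281.14; interest $250.25 → $31,531.39; payment $7,032.27; balance $24,499.12
Payment period 3: opening $24,499.12; interest $195.99 → $24,695.11; payment $9,184.90; balance $15,510.21
Payment period 4: opening $15,510.21; interest $124.08 → $15,634.29; payment $11,337.53; balance $4,296.76
Payment period 5: opening $4,296.76; interest $34.37 → $4,331.13; payment $4,331.13; balance $0.00
Balance reaches $0.00 in payment period 5.

5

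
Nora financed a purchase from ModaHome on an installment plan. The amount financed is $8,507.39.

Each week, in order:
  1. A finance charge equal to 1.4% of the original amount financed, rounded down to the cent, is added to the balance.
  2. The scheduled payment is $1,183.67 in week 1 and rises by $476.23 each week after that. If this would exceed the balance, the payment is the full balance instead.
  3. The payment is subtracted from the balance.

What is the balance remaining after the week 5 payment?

$0.00

Week 1: opening $8,507.39; interest $119.10 → $8,626.49; payment $1,183.67; balance $7,442.82
Week 2: opening $7,442.82; interest $119.10 → $7,561.92; payment $1,659.90; balance $5,902.02
Week 3: opening $5,902.02; interest $119.10 → $6,021.12; payment $2,136.13; balance $3,884.99
Week 4: opening $3,884.99; interest $119.10 → $4,004.09; payment $2,612.36; balance $1,391.73
Week 5: opening $1,391.73; interest $119.10 → $1,510.83; payment $1,510.83; balance $0.00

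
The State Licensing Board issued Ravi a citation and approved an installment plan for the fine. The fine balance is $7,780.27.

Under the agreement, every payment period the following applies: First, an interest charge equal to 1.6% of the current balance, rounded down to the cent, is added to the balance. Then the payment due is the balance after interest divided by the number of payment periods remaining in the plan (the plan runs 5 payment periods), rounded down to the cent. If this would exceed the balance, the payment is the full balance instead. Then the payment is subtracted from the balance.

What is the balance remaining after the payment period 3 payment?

# | Opening | Interest | Payment | End bal
1 | $7,780.27 | $124.48 | $1,580.95 | $6,323.80
2 | $6,323.80 | $101.18 | $1,606.24 | $4,818.74
3 | $4,818.74 | $77.09 | $1,631.94 | $3,263.89

$3,263.89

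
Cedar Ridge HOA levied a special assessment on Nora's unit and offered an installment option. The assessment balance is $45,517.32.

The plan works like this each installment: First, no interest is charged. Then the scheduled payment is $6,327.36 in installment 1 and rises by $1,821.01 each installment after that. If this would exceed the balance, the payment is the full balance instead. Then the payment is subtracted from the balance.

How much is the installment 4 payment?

Installment 1: $45,517.32 − $6,327.36 → $39,189.96
Installment 2: $39,189.96 − $8,148.37 → $31,041.59
Installment 3: $31,041.59 − $9,969.38 → $21,072.21
Installment 4: $21,072.21 − $11,790.39 → $9,281.82

$11,790.39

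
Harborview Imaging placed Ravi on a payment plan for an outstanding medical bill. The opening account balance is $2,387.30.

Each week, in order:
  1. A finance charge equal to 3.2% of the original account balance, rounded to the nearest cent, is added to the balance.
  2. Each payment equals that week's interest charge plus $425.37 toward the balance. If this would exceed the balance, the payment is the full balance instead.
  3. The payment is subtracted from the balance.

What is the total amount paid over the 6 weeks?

Week 1: $2,387.30 +$76.39 interest = $2,463.69; pay $501.76 → $1,961.93
Week 2: $1,961.93 +$76.39 interest = $2,038.32; pay $501.76 → $1,536.56
Week 3: $1,536.56 +$76.39 interest = $1,612.95; pay $501.76 → $1,111.19
Week 4: $1,111.19 +$76.39 interest = $1,187.58; pay $501.76 → $685.82
Week 5: $685.82 +$76.39 interest = $762.21; pay $501.76 → $260.45
Week 6: $260.45 +$76.39 interest = $336.84; pay $336.84 → $0.00
Total paid: $2,845.64

$2,845.64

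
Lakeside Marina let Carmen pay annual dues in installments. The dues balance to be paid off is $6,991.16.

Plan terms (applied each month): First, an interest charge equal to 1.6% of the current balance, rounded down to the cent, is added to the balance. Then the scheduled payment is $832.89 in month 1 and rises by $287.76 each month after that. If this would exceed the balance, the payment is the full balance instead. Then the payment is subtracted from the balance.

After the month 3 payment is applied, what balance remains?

$3,925.37

Month 1: opening $6,991.16; interest $111.85 → $7,103.01; payment $832.89; balance $6,270.12
Month 2: opening $6,270.12; interest $100.32 → $6,370.44; payment $1,120.65; balance $5,249.79
Month 3: opening $5,249.79; interest $83.99 → $5,333.78; payment $1,408.41; balance $3,925.37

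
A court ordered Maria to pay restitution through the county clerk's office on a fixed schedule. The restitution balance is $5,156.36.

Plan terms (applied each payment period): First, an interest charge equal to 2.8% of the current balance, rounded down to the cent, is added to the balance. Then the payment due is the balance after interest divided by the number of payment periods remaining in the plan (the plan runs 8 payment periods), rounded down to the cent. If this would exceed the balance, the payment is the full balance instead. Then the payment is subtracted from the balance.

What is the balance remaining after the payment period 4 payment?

$2,879.29

Payment period 1: $5,156.36 +$144.37 interest = $5,300.73; pay $662.59 → $4,638.14
Payment period 2: $4,638.14 +$129.86 interest = $4,768.00; pay $681.14 → $4,086.86
Payment period 3: $4,086.86 +$114.43 interest = $4,201.29; pay $700.21 → $3,501.08
Payment period 4: $3,501.08 +$98.03 interest = $3,599.11; pay $719.82 → $2,879.29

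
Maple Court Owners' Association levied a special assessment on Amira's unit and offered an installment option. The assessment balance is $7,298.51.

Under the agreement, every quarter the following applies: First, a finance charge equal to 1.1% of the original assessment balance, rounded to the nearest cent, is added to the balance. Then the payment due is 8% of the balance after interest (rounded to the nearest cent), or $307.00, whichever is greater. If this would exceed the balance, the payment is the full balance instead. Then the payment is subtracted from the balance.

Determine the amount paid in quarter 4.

Quarter 1: $7,298.51 +$80.28 interest = $7,378.79; pay $590.30 → $6,788.49
Quarter 2: $6,788.49 +$80.28 interest = $6,868.77; pay $549.50 → $6,319.27
Quarter 3: $6,319.27 +$80.28 interest = $6,399.55; pay $511.96 → $5,887.59
Quarter 4: $5,887.59 +$80.28 interest = $5,967.87; pay $477.43 → $5,490.44

$477.43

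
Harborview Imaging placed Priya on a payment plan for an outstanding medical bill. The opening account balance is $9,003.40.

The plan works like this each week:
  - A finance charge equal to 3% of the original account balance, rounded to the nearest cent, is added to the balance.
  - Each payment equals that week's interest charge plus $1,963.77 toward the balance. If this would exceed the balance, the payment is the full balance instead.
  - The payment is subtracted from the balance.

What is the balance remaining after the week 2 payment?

Week 1: opening $9,003.40; interest $270.10 → $9,273.50; payment $2,233.87; balance $7,039.63
Week 2: opening $7,039.63; interest $270.10 → $7,309.73; payment $2,233.87; balance $5,075.86

$5,075.86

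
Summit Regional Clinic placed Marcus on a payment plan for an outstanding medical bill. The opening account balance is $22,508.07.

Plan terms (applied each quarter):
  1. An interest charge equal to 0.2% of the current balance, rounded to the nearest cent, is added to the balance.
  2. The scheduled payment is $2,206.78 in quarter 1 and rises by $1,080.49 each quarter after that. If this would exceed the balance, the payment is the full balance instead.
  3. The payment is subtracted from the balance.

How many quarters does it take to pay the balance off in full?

6

# | Opening | Interest | Payment | End bal
1 | $22,508.07 | $45.02 | $2,206.78 | $20,346.31
2 | $20,346.31 | $40.69 | $3,287.27 | $17,099.73
3 | $17,099.73 | $34.20 | $4,367.76 | $12,766.17
4 | $12,766.17 | $25.53 | $5,448.25 | $7,343.45
5 | $7,343.45 | $14.69 | $6,528.74 | $829.40
6 | $829.40 | $1.66 | $831.06 | $0.00
Balance reaches $0.00 in quarter 6.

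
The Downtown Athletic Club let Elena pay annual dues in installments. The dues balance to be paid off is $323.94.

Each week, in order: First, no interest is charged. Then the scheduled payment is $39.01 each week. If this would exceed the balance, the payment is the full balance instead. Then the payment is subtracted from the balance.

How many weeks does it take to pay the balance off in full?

Week 1: opening $323.94; payment $39.01; balance $284.93
Week 2: opening $284.93; payment $39.01; balance $245.92
Week 3: opening $245.92; payment $39.01; balance $206.91
Week 4: opening $206.91; payment $39.01; balance $167.90
Week 5: opening $167.90; payment $39.01; balance $128.89
Week 6: opening $128.89; payment $39.01; balance $89.88
Week 7: opening $89.88; payment $39.01; balance $50.87
Week 8: opening $50.87; payment $39.01; balance $11.86
Week 9: opening $11.86; payment $11.86; balance $0.00
Balance reaches $0.00 in week 9.

9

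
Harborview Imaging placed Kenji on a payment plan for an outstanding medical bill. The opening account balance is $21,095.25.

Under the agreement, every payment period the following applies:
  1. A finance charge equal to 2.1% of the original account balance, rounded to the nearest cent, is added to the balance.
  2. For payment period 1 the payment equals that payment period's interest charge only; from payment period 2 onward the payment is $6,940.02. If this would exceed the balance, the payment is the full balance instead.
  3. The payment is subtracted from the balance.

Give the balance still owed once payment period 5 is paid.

Payment period 1: $21,095.25 +$443.00 interest = $21,538.25; pay $443.00 → $21,095.25
Payment period 2: $21,095.25 +$443.00 interest = $21,538.25; pay $6,940.02 → $14,598.23
Payment period 3: $14,598.23 +$443.00 interest = $15,041.23; pay $6,940.02 → $8,101.21
Payment period 4: $8,101.21 +$443.00 interest = $8,544.21; pay $6,940.02 → $1,604.19
Payment period 5: $1,604.19 +$443.00 interest = $2,047.19; pay $2,047.19 → $0.00

$0.00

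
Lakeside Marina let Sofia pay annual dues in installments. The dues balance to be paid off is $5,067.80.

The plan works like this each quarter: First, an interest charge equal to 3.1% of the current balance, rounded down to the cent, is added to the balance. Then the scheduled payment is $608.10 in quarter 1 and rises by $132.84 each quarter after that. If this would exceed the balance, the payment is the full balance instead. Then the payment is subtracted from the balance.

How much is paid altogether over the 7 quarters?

Quarter 1: $5,067.80 +$157.10 interest = $5,224.90; pay $608.10 → $4,616.80
Quarter 2: $4,616.80 +$143.12 interest = $4,759.92; pay $740.94 → $4,018.98
Quarter 3: $4,018.98 +$124.58 interest = $4,143.56; pay $873.78 → $3,269.78
Quarter 4: $3,269.78 +$101.36 interest = $3,371.14; pay $1,006.62 → $2,364.52
Quarter 5: $2,364.52 +$73.30 interest = $2,437.82; pay $1,139.46 → $1,298.36
Quarter 6: $1,298.36 +$40.24 interest = $1,338.60; pay $1,272.30 → $66.30
Quarter 7: $66.30 +$2.05 interest = $68.35; pay $68.35 → $0.00
Total paid: $5,709.55

$5,709.55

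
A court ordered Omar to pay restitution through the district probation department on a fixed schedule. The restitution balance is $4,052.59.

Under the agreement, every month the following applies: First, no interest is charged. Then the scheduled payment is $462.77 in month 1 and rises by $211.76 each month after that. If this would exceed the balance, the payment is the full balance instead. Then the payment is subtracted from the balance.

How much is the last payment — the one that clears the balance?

Month 1: $4,052.59 − $462.77 → $3,589.82
Month 2: $3,589.82 − $674.53 → $2,915.29
Month 3: $2,915.29 − $886.29 → $2,029.00
Month 4: $2,029.00 − $1,098.05 → $930.95
Month 5: $930.95 − $930.95 → $0.00

$930.95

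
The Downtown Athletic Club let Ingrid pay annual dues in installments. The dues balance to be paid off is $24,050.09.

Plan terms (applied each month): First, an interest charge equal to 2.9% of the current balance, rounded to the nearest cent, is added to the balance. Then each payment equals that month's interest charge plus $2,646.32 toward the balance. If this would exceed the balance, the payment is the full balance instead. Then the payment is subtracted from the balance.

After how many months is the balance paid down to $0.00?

10

Month 1: $24,050.09 +$697.45 interest = $24,747.54; pay $3,343.77 → $21,403.77
Month 2: $21,403.77 +$620.71 interest = $22,024.48; pay $3,267.03 → $18,757.45
Month 3: $18,757.45 +$543.97 interest = $19,301.42; pay $3,190.29 → $16,111.13
Month 4: $16,111.13 +$467.22 interest = $16,578.35; pay $3,113.54 → $13,464.81
Month 5: $13,464.81 +$390.48 interest = $13,855.29; pay $3,036.80 → $10,818.49
Month 6: $10,818.49 +$313.74 interest = $11,132.23; pay $2,960.06 → $8,172.17
Month 7: $8,172.17 +$236.99 interest = $8,409.16; pay $2,883.31 → $5,525.85
Month 8: $5,525.85 +$160.25 interest = $5,686.10; pay $2,806.57 → $2,879.53
Month 9: $2,879.53 +$83.51 interest = $2,963.04; pay $2,729.83 → $233.21
Month 10: $233.21 +$6.76 interest = $239.97; pay $239.97 → $0.00
Balance reaches $0.00 in month 10.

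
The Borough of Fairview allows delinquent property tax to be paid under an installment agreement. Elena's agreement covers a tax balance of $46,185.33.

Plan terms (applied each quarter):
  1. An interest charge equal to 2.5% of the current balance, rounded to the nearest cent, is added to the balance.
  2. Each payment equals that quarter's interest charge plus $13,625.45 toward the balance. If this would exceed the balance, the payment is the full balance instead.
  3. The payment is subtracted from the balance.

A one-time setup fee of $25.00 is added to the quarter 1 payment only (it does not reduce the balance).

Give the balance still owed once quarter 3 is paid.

Quarter 1: opening $46,185.33; interest $1,154.63 → $47,339.96; payment $14,780.08 (+ $25.00 fee); balance $32,559.88
Quarter 2: opening $32,559.88; interest $814.00 → $33,373.88; payment $14,439.45; balance $18,934.43
Quarter 3: opening $18,934.43; interest $473.36 → $19,407.79; payment $14,098.81; balance $5,308.98

$5,308.98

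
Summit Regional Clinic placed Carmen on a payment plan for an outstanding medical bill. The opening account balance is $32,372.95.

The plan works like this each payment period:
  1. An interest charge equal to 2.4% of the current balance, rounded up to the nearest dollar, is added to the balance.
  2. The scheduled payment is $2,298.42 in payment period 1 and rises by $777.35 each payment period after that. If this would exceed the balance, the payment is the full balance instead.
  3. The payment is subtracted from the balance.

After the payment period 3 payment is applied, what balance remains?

$25,348.64

Payment period 1: $32,372.95 +$777.00 interest = $33,149.95; pay $2,298.42 → $30,851.53
Payment period 2: $30,851.53 +$741.00 interest = $31,592.53; pay $3,075.77 → $28,516.76
Payment period 3: $28,516.76 +$685.00 interest = $29,201.76; pay $3,853.12 → $25,348.64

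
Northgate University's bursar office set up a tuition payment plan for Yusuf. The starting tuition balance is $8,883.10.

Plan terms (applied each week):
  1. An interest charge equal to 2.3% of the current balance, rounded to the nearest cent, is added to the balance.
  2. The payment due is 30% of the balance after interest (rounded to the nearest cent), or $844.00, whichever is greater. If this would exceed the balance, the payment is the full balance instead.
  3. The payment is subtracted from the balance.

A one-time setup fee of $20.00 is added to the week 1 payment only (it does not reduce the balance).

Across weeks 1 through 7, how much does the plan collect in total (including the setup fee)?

Week 1: $8,883.10 +$204.31 interest = $9,087.41; pay $2,726.22 (+ $20.00 fee) → $6,361.19
Week 2: $6,361.19 +$146.31 interest = $6,507.50; pay $1,952.25 → $4,555.25
Week 3: $4,555.25 +$104.77 interest = $4,660.02; pay $1,398.01 → $3,262.01
Week 4: $3,262.01 +$75.03 interest = $3,337.04; pay $1,001.11 → $2,335.93
Week 5: $2,335.93 +$53.73 interest = $2,389.66; pay $844.00 → $1,545.66
Week 6: $1,545.66 +$35.55 interest = $1,581.21; pay $844.00 → $737.21
Week 7: $737.21 +$16.96 interest = $754.17; pay $754.17 → $0.00
Total paid: $9,539.76

$9,539.76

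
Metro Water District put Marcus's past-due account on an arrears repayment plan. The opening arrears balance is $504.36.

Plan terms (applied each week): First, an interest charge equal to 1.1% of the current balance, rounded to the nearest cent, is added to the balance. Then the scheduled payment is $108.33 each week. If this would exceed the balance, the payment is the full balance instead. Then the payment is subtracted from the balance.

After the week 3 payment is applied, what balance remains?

$192.61

Week 1: $504.36 +$5.55 interest = $509.91; pay $108.33 → $401.58
Week 2: $401.58 +$4.42 interest = $406.00; pay $108.33 → $297.67
Week 3: $297.67 +$3.27 interest = $300.94; pay $108.33 → $192.61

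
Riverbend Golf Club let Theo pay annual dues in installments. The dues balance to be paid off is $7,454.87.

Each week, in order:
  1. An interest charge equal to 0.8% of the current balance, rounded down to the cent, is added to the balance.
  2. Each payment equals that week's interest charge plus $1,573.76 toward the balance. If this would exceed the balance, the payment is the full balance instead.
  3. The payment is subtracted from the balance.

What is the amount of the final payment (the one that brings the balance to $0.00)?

# | Opening | Interest | Payment | End bal
1 | $7,454.87 | $59.63 | $1,633.39 | $5,881.11
2 | $5,881.11 | $47.04 | $1,620.80 | $4,307.35
3 | $4,307.35 | $34.45 | $1,608.21 | $2,733.59
4 | $2,733.59 | $21.86 | $1,595.62 | $1,159.83
5 | $1,159.83 | $9.27 | $1,169.10 | $0.00

$1,169.10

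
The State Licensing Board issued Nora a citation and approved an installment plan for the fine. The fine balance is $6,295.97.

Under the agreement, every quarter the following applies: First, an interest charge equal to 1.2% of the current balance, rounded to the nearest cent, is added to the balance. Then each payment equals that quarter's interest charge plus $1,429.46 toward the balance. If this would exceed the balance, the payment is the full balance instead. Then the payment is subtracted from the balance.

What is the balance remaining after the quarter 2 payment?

Quarter 1: opening $6,295.97; interest $75.55 → $6,371.52; payment $1,505.01; balance $4,866.51
Quarter 2: opening $4,866.51; interest $58.40 → $4,924.91; payment $1,487.86; balance $3,437.05

$3,437.05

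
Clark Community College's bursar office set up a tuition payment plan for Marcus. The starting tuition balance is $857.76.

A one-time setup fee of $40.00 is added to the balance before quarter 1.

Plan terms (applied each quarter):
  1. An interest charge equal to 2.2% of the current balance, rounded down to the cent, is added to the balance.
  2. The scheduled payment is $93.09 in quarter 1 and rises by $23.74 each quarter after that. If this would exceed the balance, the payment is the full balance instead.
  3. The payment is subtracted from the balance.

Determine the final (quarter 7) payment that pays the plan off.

Quarter 1: $897.76 +$19.75 interest = $917.51; pay $93.09 → $824.42
Quarter 2: $824.42 +$18.13 interest = $842.55; pay $116.83 → $725.72
Quarter 3: $725.72 +$15.96 interest = $741.68; pay $140.57 → $601.11
Quarter 4: $601.11 +$13.22 interest = $614.33; pay $164.31 → $450.02
Quarter 5: $450.02 +$9.90 interest = $459.92; pay $188.05 → $271.87
Quarter 6: $271.87 +$5.98 interest = $277.85; pay $211.79 → $66.06
Quarter 7: $66.06 +$1.45 interest = $67.51; pay $67.51 → $0.00

$67.51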